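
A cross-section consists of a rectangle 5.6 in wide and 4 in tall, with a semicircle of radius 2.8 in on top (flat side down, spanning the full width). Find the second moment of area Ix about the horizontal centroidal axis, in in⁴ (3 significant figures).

Ix ≈ 117 in⁴

Break the section into simple shapes (no overlaps), measuring from the bottom-left corner of the bounding box.
Rectangular body: 5.6 × 4, A = 22.4 in², y = 2 in, Ī = 29.867 in⁴.
Semicircular cap: semicircle r = 2.8, A = 12.315 in², y = 5.1884 in, Ī = 6.7463 in⁴.
Centroid: ȳ = ΣA·y / ΣA = 3.1311 in.
Transfer each piece to the horizontal centroidal axis using Ī + A·d² with d = y − 3.1311:
  rectangular body: d = -1.1311 in → contributes +58.523 in⁴
  semicircular cap: d = 2.0573 in → contributes +58.869 in⁴
Total I = 117.39 in⁴.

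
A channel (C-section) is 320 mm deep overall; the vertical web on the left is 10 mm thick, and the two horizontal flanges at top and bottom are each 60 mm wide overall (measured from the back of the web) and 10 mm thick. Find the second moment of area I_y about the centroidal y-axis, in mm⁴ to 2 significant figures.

Decompose the section into non-overlapping parts with the origin at the bottom-left of its bounding rectangle.
Web: 10 × 320, A = 3 200 mm², x = 5 mm, Ī = 26 667 mm⁴.
Top flange (beyond web): 50 × 10, A = 500 mm², x = 35 mm, Ī = 104 167 mm⁴.
Bottom flange (beyond web): 50 × 10, A = 500 mm², x = 35 mm, Ī = 104 167 mm⁴.
Centroid: x̄ = ΣA·x / ΣA = 12.14 mm.
Transfer each piece to the centroidal y-axis using Ī + A·d² with d = x − 12.14:
  web: d = -7.143 mm → contributes +189 932 mm⁴
  top flange (beyond web): d = 22.86 mm → contributes +365 391 mm⁴
  bottom flange (beyond web): d = 22.86 mm → contributes +365 391 mm⁴
Total I = 920 714 mm⁴.

I_y ≈ 9.2 × 10⁵ mm⁴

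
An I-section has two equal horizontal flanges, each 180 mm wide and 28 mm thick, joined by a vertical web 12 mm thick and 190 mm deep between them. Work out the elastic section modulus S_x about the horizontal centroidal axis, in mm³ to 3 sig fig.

S_x ≈ 1.03 × 10⁶ mm³

Treat the section as a set of non-overlapping primitives; coordinates are from the bounding-box lower-left.
Bottom flange: 180 × 28, A = 5 040 mm², y = 14 mm, Ī = 329 280 mm⁴.
Web: 12 × 190, A = 2 280 mm², y = 123 mm, Ī = 6 859 000 mm⁴.
Top flange: 180 × 28, A = 5 040 mm², y = 232 mm, Ī = 329 280 mm⁴.
By symmetry the centroid is at mid-height, ȳ = 123 mm.
Transfer each piece to the horizontal centroidal axis using Ī + A·d² with d = y − 123:
  bottom flange: d = -109 mm → contributes +60 209 520 mm⁴
  web: d = 0 mm → contributes +6 859 000 mm⁴
  top flange: d = 109 mm → contributes +60 209 520 mm⁴
Total I = 127 278 040 mm⁴.
Extreme fibre distance c = 123 mm; S = I/c = 1 034 781 mm³.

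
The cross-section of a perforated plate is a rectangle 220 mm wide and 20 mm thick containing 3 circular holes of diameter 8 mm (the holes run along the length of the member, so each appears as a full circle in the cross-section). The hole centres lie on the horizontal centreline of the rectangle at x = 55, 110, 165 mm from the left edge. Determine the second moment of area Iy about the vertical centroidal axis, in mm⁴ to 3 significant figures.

Treat the section as a set of non-overlapping primitives; coordinates are from the bounding-box lower-left.
Plate: 220 × 20, A = 4 400 mm², x = 110 mm, Ī = 17 746 667 mm⁴.
Hole 1 (subtracted): ⌀8, A = 50.265 mm², x = 55 mm, Ī = 201.06 mm⁴.
Hole 2 (subtracted): ⌀8, A = 50.265 mm², x = 110 mm, Ī = 201.06 mm⁴.
Hole 3 (subtracted): ⌀8, A = 50.265 mm², x = 165 mm, Ī = 201.06 mm⁴.
By symmetry the centroid is at mid-width, x̄ = 110 mm.
Transfer each piece to the vertical centroidal axis using Ī + A·d² with d = x − 110:
  plate: d = 0 mm → contributes +17 746 667 mm⁴
  hole 1: d = -55 mm → contributes −152 254 mm⁴
  hole 2: d = 0 mm → contributes −201.06 mm⁴
  hole 3: d = 55 mm → contributes −152 254 mm⁴
Total I = 17 441 957 mm⁴.

Iy ≈ 1.74 × 10⁷ mm⁴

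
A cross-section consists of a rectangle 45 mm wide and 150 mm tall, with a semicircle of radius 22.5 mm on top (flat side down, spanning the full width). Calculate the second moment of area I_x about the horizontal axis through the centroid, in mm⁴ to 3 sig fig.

I_x ≈ 1.78 × 10⁷ mm⁴

Decompose the section into non-overlapping parts with the origin at the bottom-left of its bounding rectangle.
Rectangular body: 45 × 150, A = 6 750 mm², y = 75 mm, Ī = 12 656 250 mm⁴.
Semicircular cap: semicircle r = 22.5, A = 795.22 mm², y = 159.55 mm, Ī = 28 130 mm⁴.
Centroid: ȳ = ΣA·y / ΣA = 83.911 mm.
Transfer each piece to the horizontal axis through the centroid using Ī + A·d² with d = y − 83.911:
  rectangular body: d = -8.9109 mm → contributes +13 192 232 mm⁴
  semicircular cap: d = 75.638 mm → contributes +4 577 687 mm⁴
Total I = 17 769 919 mm⁴.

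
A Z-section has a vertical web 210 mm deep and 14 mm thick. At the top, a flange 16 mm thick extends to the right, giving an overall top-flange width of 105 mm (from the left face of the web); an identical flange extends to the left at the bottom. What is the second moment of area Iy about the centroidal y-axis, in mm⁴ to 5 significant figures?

Iy ≈ 1.0084 × 10⁷ mm⁴

Decompose the section into non-overlapping parts with the origin at the bottom-left of its bounding rectangle.
Web: 14 × 210, A = 2 940 mm², x = 98 mm, Ī = 48 020 mm⁴.
Top flange (beyond web): 91 × 16, A = 1 456 mm², x = 150.5 mm, Ī = 1 004 761 mm⁴.
Bottom flange (beyond web): 91 × 16, A = 1 456 mm², x = 45.5 mm, Ī = 1 004 761 mm⁴.
Centroid: x̄ = ΣA·x / ΣA = 98 mm.
Transfer each piece to the centroidal y-axis using Ī + A·d² with d = x − 98:
  web: d = 0 mm → contributes +48 020 mm⁴
  top flange (beyond web): d = 52.5 mm → contributes +5 017 861 mm⁴
  bottom flange (beyond web): d = -52.5 mm → contributes +5 017 861 mm⁴
Total I = 10 083 743 mm⁴.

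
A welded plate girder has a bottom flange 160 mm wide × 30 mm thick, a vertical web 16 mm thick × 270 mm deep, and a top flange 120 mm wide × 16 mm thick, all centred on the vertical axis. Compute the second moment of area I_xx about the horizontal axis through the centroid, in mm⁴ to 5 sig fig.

Decompose the section into non-overlapping parts with the origin at the bottom-left of its bounding rectangle.
Bottom plate: 160 × 30, A = 4 800 mm², y = 15 mm, Ī = 360 000 mm⁴.
Web plate: 16 × 270, A = 4 320 mm², y = 165 mm, Ī = 26 244 000 mm⁴.
Top plate: 120 × 16, A = 1 920 mm², y = 308 mm, Ī = 40 960 mm⁴.
Centroid: ȳ = ΣA·y / ΣA = 124.6522 mm.
Transfer each piece to the horizontal axis through the centroid using Ī + A·d² with d = y − 124.6522:
  bottom plate: d = -109.6522 mm → contributes +58 073 276 mm⁴
  web plate: d = 40.34783 mm → contributes +33 276 731 mm⁴
  top plate: d = 183.3478 mm → contributes +64 584 497 mm⁴
Total I = 155 934 504 mm⁴.

I_xx ≈ 1.5593 × 10⁸ mm⁴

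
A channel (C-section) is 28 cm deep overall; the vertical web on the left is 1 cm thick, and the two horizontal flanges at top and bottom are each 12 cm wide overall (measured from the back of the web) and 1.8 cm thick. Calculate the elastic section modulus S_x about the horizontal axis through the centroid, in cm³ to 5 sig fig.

S_x ≈ 616.84 cm³

Split into non-overlapping primitives; take the origin at the lower-left of the bounding box.
Web: 1 × 28, A = 28 cm², y = 14 cm, Ī = 1829.333 cm⁴.
Top flange (beyond web): 11 × 1.8, A = 19.8 cm², y = 27.1 cm, Ī = 5.346 cm⁴.
Bottom flange (beyond web): 11 × 1.8, A = 19.8 cm², y = 0.9 cm, Ī = 5.346 cm⁴.
By symmetry the centroid is at mid-height, ȳ = 14 cm.
Transfer each piece to the horizontal axis through the centroid using Ī + A·d² with d = y − 14:
  web: d = 0 cm → contributes +1829.333 cm⁴
  top flange (beyond web): d = 13.1 cm → contributes +3403.224 cm⁴
  bottom flange (beyond web): d = -13.1 cm → contributes +3403.224 cm⁴
Total I = 8635.781 cm⁴.
Extreme fibre distance c = 14 cm; S = I/c = 616.8415 cm³.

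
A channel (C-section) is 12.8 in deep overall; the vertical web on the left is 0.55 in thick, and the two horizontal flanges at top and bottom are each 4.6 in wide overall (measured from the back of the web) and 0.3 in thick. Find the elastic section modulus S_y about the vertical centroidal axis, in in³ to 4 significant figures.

S_y ≈ 3.496 in³

Break the section into simple shapes (no overlaps), measuring from the bottom-left corner of the bounding box.
Web: 0.55 × 12.8, A = 7.04 in², x = 0.275 in, Ī = 0.177467 in⁴.
Top flange (beyond web): 4.05 × 0.3, A = 1.215 in², x = 2.575 in, Ī = 1.66075 in⁴.
Bottom flange (beyond web): 4.05 × 0.3, A = 1.215 in², x = 2.575 in, Ī = 1.66075 in⁴.
Centroid: x̄ = ΣA·x / ΣA = 0.86518 in.
Transfer each piece to the vertical centroidal axis using Ī + A·d² with d = x − 0.86518:
  web: d = -0.59018 in → contributes +2.62958 in⁴
  top flange (beyond web): d = 1.70982 in → contributes +5.21279 in⁴
  bottom flange (beyond web): d = 1.70982 in → contributes +5.21279 in⁴
Total I = 13.0552 in⁴.
Extreme fibre distance c = 3.73482 in; S = I/c = 3.49553 in³.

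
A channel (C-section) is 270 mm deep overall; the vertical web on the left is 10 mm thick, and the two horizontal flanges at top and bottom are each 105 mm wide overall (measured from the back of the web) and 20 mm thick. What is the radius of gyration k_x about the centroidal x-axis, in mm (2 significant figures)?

k_x ≈ 110 mm

Decompose the section into non-overlapping parts with the origin at the bottom-left of its bounding rectangle.
Web: 10 × 270, A = 2 700 mm², y = 135 mm, Ī = 16 402 500 mm⁴.
Top flange (beyond web): 95 × 20, A = 1 900 mm², y = 260 mm, Ī = 63 333 mm⁴.
Bottom flange (beyond web): 95 × 20, A = 1 900 mm², y = 10 mm, Ī = 63 333 mm⁴.
By symmetry the centroid is at mid-height, ȳ = 135 mm.
Transfer each piece to the centroidal x-axis using Ī + A·d² with d = y − 135:
  web: d = 0 mm → contributes +16 402 500 mm⁴
  top flange (beyond web): d = 125 mm → contributes +29 750 833 mm⁴
  bottom flange (beyond web): d = -125 mm → contributes +29 750 833 mm⁴
Total I = 75 904 167 mm⁴.
Radius of gyration: k = √(I/A) = √(75 904 167 / 6 500) = 108.1 mm.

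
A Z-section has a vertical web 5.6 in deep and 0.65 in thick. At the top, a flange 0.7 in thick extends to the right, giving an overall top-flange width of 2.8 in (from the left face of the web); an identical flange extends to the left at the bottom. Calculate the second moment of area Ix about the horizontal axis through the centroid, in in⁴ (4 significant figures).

Decompose the section into non-overlapping parts with the origin at the bottom-left of its bounding rectangle.
Web: 0.65 × 5.6, A = 3.64 in², y = 2.8 in, Ī = 9.51253 in⁴.
Top flange (beyond web): 2.15 × 0.7, A = 1.505 in², y = 5.25 in, Ī = 0.0614542 in⁴.
Bottom flange (beyond web): 2.15 × 0.7, A = 1.505 in², y = 0.35 in, Ī = 0.0614542 in⁴.
Centroid: ȳ = ΣA·y / ΣA = 2.8 in.
Transfer each piece to the horizontal axis through the centroid using Ī + A·d² with d = y − 2.8:
  web: d = 0 in → contributes +9.51253 in⁴
  top flange (beyond web): d = 2.45 in → contributes +9.09522 in⁴
  bottom flange (beyond web): d = -2.45 in → contributes +9.09522 in⁴
Total I = 27.703 in⁴.

Ix ≈ 27.70 in⁴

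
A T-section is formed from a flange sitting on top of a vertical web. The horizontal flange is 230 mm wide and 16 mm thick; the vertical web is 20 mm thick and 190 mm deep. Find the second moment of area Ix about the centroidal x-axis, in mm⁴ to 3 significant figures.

Treat the section as a set of non-overlapping primitives; coordinates are from the bounding-box lower-left.
Flange: 230 × 16, A = 3 680 mm², y = 198 mm, Ī = 78 507 mm⁴.
Web: 20 × 190, A = 3 800 mm², y = 95 mm, Ī = 11 431 667 mm⁴.
Centroid: ȳ = ΣA·y / ΣA = 145.67 mm.
Transfer each piece to the centroidal x-axis using Ī + A·d² with d = y − 145.67:
  flange: d = 52.326 mm → contributes +10 154 463 mm⁴
  web: d = -50.674 mm → contributes +21 189 435 mm⁴
Total I = 31 343 897 mm⁴.

Ix ≈ 3.13 × 10⁷ mm⁴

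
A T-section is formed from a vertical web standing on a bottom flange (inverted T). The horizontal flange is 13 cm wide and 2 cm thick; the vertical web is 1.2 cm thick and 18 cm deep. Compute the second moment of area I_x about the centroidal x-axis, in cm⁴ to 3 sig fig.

Decompose the section into non-overlapping parts with the origin at the bottom-left of its bounding rectangle.
Flange: 13 × 2, A = 26 cm², y = 1 cm, Ī = 8.6667 cm⁴.
Web: 1.2 × 18, A = 21.6 cm², y = 11 cm, Ī = 583.2 cm⁴.
Centroid: ȳ = ΣA·y / ΣA = 5.5378 cm.
Transfer each piece to the centroidal x-axis using Ī + A·d² with d = y − 5.5378:
  flange: d = -4.5378 cm → contributes +544.05 cm⁴
  web: d = 5.4622 cm → contributes +1227.6 cm⁴
Total I = 1771.7 cm⁴.

I_x ≈ 1770 cm⁴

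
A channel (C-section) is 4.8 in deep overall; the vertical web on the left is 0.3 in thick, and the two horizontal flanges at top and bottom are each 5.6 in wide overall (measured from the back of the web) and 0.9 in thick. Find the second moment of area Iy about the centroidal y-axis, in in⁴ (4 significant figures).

Decompose the section into non-overlapping parts with the origin at the bottom-left of its bounding rectangle.
Web: 0.3 × 4.8, A = 1.44 in², x = 0.15 in, Ī = 0.0108 in⁴.
Top flange (beyond web): 5.3 × 0.9, A = 4.77 in², x = 2.95 in, Ī = 11.1658 in⁴.
Bottom flange (beyond web): 5.3 × 0.9, A = 4.77 in², x = 2.95 in, Ī = 11.1658 in⁴.
Centroid: x̄ = ΣA·x / ΣA = 2.58279 in.
Transfer each piece to the centroidal y-axis using Ī + A·d² with d = x − 2.58279:
  web: d = -2.43279 in → contributes +8.53337 in⁴
  top flange (beyond web): d = 0.367213 in → contributes +11.809 in⁴
  bottom flange (beyond web): d = 0.367213 in → contributes +11.809 in⁴
Total I = 32.1513 in⁴.

Iy ≈ 32.15 in⁴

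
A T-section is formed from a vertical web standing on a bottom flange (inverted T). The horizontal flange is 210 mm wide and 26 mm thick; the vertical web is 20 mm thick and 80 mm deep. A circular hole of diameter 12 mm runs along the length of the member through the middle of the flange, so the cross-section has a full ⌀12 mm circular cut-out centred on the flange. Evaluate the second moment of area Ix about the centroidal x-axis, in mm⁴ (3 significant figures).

Ix ≈ 4.62 × 10⁶ mm⁴

Split into non-overlapping primitives; take the origin at the lower-left of the bounding box.
Flange: 210 × 26, A = 5 460 mm², y = 13 mm, Ī = 307 580 mm⁴.
Web: 20 × 80, A = 1 600 mm², y = 66 mm, Ī = 853 333 mm⁴.
Hole (subtracted): ⌀12, A = 113.1 mm², y = 13 mm, Ī = 1017.9 mm⁴.
Centroid: ȳ = ΣA·y / ΣA = 25.207 mm.
Transfer each piece to the centroidal x-axis using Ī + A·d² with d = y − 25.207:
  flange: d = -12.207 mm → contributes +1 121 163 mm⁴
  web: d = 40.793 mm → contributes +3 515 859 mm⁴
  hole: d = -12.207 mm → contributes −17 870 mm⁴
Total I = 4 619 152 mm⁴.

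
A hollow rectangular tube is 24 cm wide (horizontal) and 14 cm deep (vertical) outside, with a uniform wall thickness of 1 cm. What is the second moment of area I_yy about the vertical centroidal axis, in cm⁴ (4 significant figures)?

Decompose the section into non-overlapping parts with the origin at the bottom-left of its bounding rectangle.
Outer rectangle: 24 × 14, A = 336 cm², x = 12 cm, Ī = 16 128 cm⁴.
Inner void (subtracted): 22 × 12, A = 264 cm², x = 12 cm, Ī = 10 648 cm⁴.
By symmetry the centroid is at mid-width, x̄ = 12 cm.
All pieces are centred on the vertical centroidal axis, so I = ΣĪ (holes subtracted) = 5 480 cm⁴.

I_yy ≈ 5480 cm⁴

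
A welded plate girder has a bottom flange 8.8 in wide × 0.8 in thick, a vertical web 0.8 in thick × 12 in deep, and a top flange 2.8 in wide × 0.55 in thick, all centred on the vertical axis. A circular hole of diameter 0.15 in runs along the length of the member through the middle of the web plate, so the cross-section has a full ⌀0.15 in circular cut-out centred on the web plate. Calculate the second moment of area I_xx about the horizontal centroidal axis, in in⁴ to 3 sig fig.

Treat the section as a set of non-overlapping primitives; coordinates are from the bounding-box lower-left.
Bottom plate: 8.8 × 0.8, A = 7.04 in², y = 0.4 in, Ī = 0.37547 in⁴.
Web plate: 0.8 × 12, A = 9.6 in², y = 6.8 in, Ī = 115.2 in⁴.
Top plate: 2.8 × 0.55, A = 1.54 in², y = 13.075 in, Ī = 0.038821 in⁴.
Hole (subtracted): ⌀0.15, A = 0.017671 in², y = 6.8 in, Ī = 0.00002485 in⁴.
Centroid: ȳ = ΣA·y / ΣA = 4.8513 in.
Transfer each piece to the horizontal centroidal axis using Ī + A·d² with d = y − 4.8513:
  bottom plate: d = -4.4513 in → contributes +139.87 in⁴
  web plate: d = 1.9487 in → contributes +151.65 in⁴
  top plate: d = 8.2237 in → contributes +104.19 in⁴
  hole: d = 1.9487 in → contributes −0.067129 in⁴
Total I = 395.64 in⁴.

I_xx ≈ 396 in⁴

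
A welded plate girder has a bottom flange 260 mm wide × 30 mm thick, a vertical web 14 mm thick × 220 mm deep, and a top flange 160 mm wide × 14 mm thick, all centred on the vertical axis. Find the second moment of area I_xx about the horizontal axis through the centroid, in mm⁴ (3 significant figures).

I_xx ≈ 1.27 × 10⁸ mm⁴

Split into non-overlapping primitives; take the origin at the lower-left of the bounding box.
Bottom plate: 260 × 30, A = 7 800 mm², y = 15 mm, Ī = 585 000 mm⁴.
Web plate: 14 × 220, A = 3 080 mm², y = 140 mm, Ī = 12 422 667 mm⁴.
Top plate: 160 × 14, A = 2 240 mm², y = 257 mm, Ī = 36 587 mm⁴.
Centroid: ȳ = ΣA·y / ΣA = 85.662 mm.
Transfer each piece to the horizontal axis through the centroid using Ī + A·d² with d = y − 85.662:
  bottom plate: d = -70.662 mm → contributes +39 530 865 mm⁴
  web plate: d = 54.338 mm → contributes +21 516 870 mm⁴
  top plate: d = 171.34 mm → contributes +65 795 936 mm⁴
Total I = 126 843 671 mm⁴.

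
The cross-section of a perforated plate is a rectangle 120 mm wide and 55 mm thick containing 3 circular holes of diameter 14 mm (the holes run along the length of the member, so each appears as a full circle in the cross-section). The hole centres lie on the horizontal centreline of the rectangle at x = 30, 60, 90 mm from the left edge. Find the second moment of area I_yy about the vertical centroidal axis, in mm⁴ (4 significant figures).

I_yy ≈ 7.637 × 10⁶ mm⁴

Break the section into simple shapes (no overlaps), measuring from the bottom-left corner of the bounding box.
Plate: 120 × 55, A = 6 600 mm², x = 60 mm, Ī = 7 920 000 mm⁴.
Hole 1 (subtracted): ⌀14, A = 153.938 mm², x = 30 mm, Ī = 1885.74 mm⁴.
Hole 2 (subtracted): ⌀14, A = 153.938 mm², x = 60 mm, Ī = 1885.74 mm⁴.
Hole 3 (subtracted): ⌀14, A = 153.938 mm², x = 90 mm, Ī = 1885.74 mm⁴.
By symmetry the centroid is at mid-width, x̄ = 60 mm.
Transfer each piece to the vertical centroidal axis using Ī + A·d² with d = x − 60:
  plate: d = 0 mm → contributes +7 920 000 mm⁴
  hole 1: d = -30 mm → contributes −140 430 mm⁴
  hole 2: d = 0 mm → contributes −1885.74 mm⁴
  hole 3: d = 30 mm → contributes −140 430 mm⁴
Total I = 7 637 254 mm⁴.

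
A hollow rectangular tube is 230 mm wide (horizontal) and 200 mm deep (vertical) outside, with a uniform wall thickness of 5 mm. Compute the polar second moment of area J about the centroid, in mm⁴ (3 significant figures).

Treat the section as a set of non-overlapping primitives; coordinates are from the bounding-box lower-left.
Outer rectangle: 230 × 200, A = 46 000 mm², y = 100 mm, Ī = 153 333 333 mm⁴.
Inner void (subtracted): 220 × 190, A = 41 800 mm², y = 100 mm, Ī = 125 748 333 mm⁴.
By symmetry the centroid is at mid-height, ȳ = 100 mm.
All pieces are centred on the centroidal x-axis, so I = ΣĪ (holes subtracted) = 27 585 000 mm⁴.
Repeating about the centroidal y-axis gives I_y = 34 190 000 mm⁴.
Polar second moment: J = I_x + I_y = 61 775 000 mm⁴.

J ≈ 6.18 × 10⁷ mm⁴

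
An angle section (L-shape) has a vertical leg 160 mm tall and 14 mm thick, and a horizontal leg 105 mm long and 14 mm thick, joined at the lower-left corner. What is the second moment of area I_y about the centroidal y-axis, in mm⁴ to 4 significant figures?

Break the section into simple shapes (no overlaps), measuring from the bottom-left corner of the bounding box.
Vertical leg: 14 × 160, A = 2 240 mm², x = 7 mm, Ī = 36586.7 mm⁴.
Horizontal leg (remainder): 91 × 14, A = 1 274 mm², x = 59.5 mm, Ī = 879 166 mm⁴.
Centroid: x̄ = ΣA·x / ΣA = 26.0339 mm.
Transfer each piece to the centroidal y-axis using Ī + A·d² with d = x − 26.0339:
  vertical leg: d = -19.0339 mm → contributes +848 112 mm⁴
  horizontal leg (remainder): d = 33.4661 mm → contributes +2 306 024 mm⁴
Total I = 3 154 135 mm⁴.

I_y ≈ 3.154 × 10⁶ mm⁴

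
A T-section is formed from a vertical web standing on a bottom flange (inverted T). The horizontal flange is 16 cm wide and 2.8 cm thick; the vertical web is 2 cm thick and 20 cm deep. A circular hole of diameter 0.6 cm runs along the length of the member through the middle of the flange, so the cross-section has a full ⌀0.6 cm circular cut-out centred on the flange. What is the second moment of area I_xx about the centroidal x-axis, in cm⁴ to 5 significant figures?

I_xx ≈ 4100.7 cm⁴

Split into non-overlapping primitives; take the origin at the lower-left of the bounding box.
Flange: 16 × 2.8, A = 44.8 cm², y = 1.4 cm, Ī = 29.26933 cm⁴.
Web: 2 × 20, A = 40 cm², y = 12.8 cm, Ī = 1333.333 cm⁴.
Hole (subtracted): ⌀0.6, A = 0.2827433 cm², y = 1.4 cm, Ī = 0.006361725 cm⁴.
Centroid: ȳ = ΣA·y / ΣA = 6.795348 cm.
Transfer each piece to the centroidal x-axis using Ī + A·d² with d = y − 6.795348:
  flange: d = -5.395348 cm → contributes +1333.387 cm⁴
  web: d = 6.004652 cm → contributes +2775.567 cm⁴
  hole: d = -5.395348 cm → contributes −8.236958 cm⁴
Total I = 4100.718 cm⁴.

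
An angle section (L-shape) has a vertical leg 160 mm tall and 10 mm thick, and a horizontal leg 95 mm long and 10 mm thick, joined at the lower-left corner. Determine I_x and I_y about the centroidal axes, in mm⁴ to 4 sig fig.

Split into non-overlapping primitives; take the origin at the lower-left of the bounding box.
Vertical leg: 10 × 160, A = 1 600 mm², y = 80 mm, Ī = 3 413 333 mm⁴.
Horizontal leg (remainder): 85 × 10, A = 850 mm², y = 5 mm, Ī = 7083.33 mm⁴.
Centroid: ȳ = ΣA·y / ΣA = 53.9796 mm.
Transfer each piece to the centroidal x-axis using Ī + A·d² with d = y − 53.9796:
  vertical leg: d = 26.0204 mm → contributes +4 496 632 mm⁴
  horizontal leg (remainder): d = -48.9796 mm → contributes +2 046 234 mm⁴
Total I = 6 542 866 mm⁴.
For the y-axis: x̄ = 21.4796 mm.
Repeating about the centroidal y-axis gives I_y = 1 777 553 mm⁴.

I_x ≈ 6.543 × 10⁶ mm⁴, I_y ≈ 1.778 × 10⁶ mm⁴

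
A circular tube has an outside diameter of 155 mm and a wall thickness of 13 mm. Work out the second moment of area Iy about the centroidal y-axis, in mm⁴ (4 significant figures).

Split into non-overlapping primitives; take the origin at the lower-left of the bounding box.
Outer circle: ⌀155, A = 18869.2 mm², x = 77.5 mm, Ī = 28 333 269 mm⁴.
Bore (subtracted): ⌀129, A = 13069.8 mm², x = 77.5 mm, Ī = 13 593 420 mm⁴.
By symmetry the centroid is at mid-width, x̄ = 77.5 mm.
All pieces are centred on the centroidal y-axis, so I = ΣĪ (holes subtracted) = 14 739 849 mm⁴.

Iy ≈ 1.474 × 10⁷ mm⁴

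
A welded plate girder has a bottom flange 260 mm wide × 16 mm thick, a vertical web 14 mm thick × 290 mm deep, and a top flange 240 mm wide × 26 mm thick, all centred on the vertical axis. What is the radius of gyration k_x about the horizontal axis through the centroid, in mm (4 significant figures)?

Break the section into simple shapes (no overlaps), measuring from the bottom-left corner of the bounding box.
Bottom plate: 260 × 16, A = 4 160 mm², y = 8 mm, Ī = 88746.7 mm⁴.
Web plate: 14 × 290, A = 4 060 mm², y = 161 mm, Ī = 28 453 833 mm⁴.
Top plate: 240 × 26, A = 6 240 mm², y = 319 mm, Ī = 351 520 mm⁴.
Centroid: ȳ = ΣA·y / ΣA = 185.166 mm.
Transfer each piece to the horizontal axis through the centroid using Ī + A·d² with d = y − 185.166:
  bottom plate: d = -177.166 mm → contributes +130 661 923 mm⁴
  web plate: d = -24.166 mm → contributes +30 824 850 mm⁴
  top plate: d = 133.834 mm → contributes +112 119 568 mm⁴
Total I = 273 606 342 mm⁴.
Radius of gyration: k = √(I/A) = √(273 606 342 / 14 460) = 137.556 mm.

k_x ≈ 137.6 mm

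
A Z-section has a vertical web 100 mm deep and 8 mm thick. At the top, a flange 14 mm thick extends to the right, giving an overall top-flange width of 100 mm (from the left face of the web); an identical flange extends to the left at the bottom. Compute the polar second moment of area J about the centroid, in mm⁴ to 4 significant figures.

Treat the section as a set of non-overlapping primitives; coordinates are from the bounding-box lower-left.
Web: 8 × 100, A = 800 mm², y = 50 mm, Ī = 666 667 mm⁴.
Top flange (beyond web): 92 × 14, A = 1 288 mm², y = 93 mm, Ī = 21037.3 mm⁴.
Bottom flange (beyond web): 92 × 14, A = 1 288 mm², y = 7 mm, Ī = 21037.3 mm⁴.
Centroid: ȳ = ΣA·y / ΣA = 50 mm.
Transfer each piece to the centroidal x-axis using Ī + A·d² with d = y − 50:
  web: d = 0 mm → contributes +666 667 mm⁴
  top flange (beyond web): d = 43 mm → contributes +2 402 549 mm⁴
  bottom flange (beyond web): d = -43 mm → contributes +2 402 549 mm⁴
Total I = 5 471 765 mm⁴.
For the y-axis: x̄ = 96 mm.
Repeating about the centroidal y-axis gives I_y = 8 261 205 mm⁴.
Polar second moment: J = I_x + I_y = 13 732 971 mm⁴.

J ≈ 1.373 × 10⁷ mm⁴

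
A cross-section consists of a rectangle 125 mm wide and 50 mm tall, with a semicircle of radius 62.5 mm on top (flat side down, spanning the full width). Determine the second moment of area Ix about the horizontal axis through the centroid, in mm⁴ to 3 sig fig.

Split into non-overlapping primitives; take the origin at the lower-left of the bounding box.
Rectangular body: 125 × 50, A = 6 250 mm², y = 25 mm, Ī = 1 302 083 mm⁴.
Semicircular cap: semicircle r = 62.5, A = 6135.9 mm², y = 76.526 mm, Ī = 1 674 758 mm⁴.
Centroid: ȳ = ΣA·y / ΣA = 50.526 mm.
Transfer each piece to the horizontal axis through the centroid using Ī + A·d² with d = y − 50.526:
  rectangular body: d = -25.526 mm → contributes +5 374 320 mm⁴
  semicircular cap: d = 26 mm → contributes +5 822 704 mm⁴
Total I = 11 197 024 mm⁴.

Ix ≈ 1.12 × 10⁷ mm⁴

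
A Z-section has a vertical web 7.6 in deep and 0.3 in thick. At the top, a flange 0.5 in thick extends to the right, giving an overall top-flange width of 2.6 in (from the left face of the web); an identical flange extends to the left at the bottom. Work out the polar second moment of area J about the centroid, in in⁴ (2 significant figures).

Break the section into simple shapes (no overlaps), measuring from the bottom-left corner of the bounding box.
Web: 0.3 × 7.6, A = 2.28 in², y = 3.8 in, Ī = 10.97 in⁴.
Top flange (beyond web): 2.3 × 0.5, A = 1.15 in², y = 7.35 in, Ī = 0.02396 in⁴.
Bottom flange (beyond web): 2.3 × 0.5, A = 1.15 in², y = 0.25 in, Ī = 0.02396 in⁴.
Centroid: ȳ = ΣA·y / ΣA = 3.8 in.
Transfer each piece to the centroidal x-axis using Ī + A·d² with d = y − 3.8:
  web: d = 0 in → contributes +10.97 in⁴
  top flange (beyond web): d = 3.55 in → contributes +14.52 in⁴
  bottom flange (beyond web): d = -3.55 in → contributes +14.52 in⁴
Total I = 40.01 in⁴.
For the y-axis: x̄ = 2.45 in.
Repeating about the centroidal y-axis gives I_y = 4.918 in⁴.
Polar second moment: J = I_x + I_y = 44.93 in⁴.

J ≈ 45 in⁴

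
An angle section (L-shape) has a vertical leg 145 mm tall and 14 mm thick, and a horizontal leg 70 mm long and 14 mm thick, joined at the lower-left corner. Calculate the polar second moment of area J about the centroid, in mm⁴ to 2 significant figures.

J ≈ 6.9 × 10⁶ mm⁴

Decompose the section into non-overlapping parts with the origin at the bottom-left of its bounding rectangle.
Vertical leg: 14 × 145, A = 2 030 mm², y = 72.5 mm, Ī = 3 556 729 mm⁴.
Horizontal leg (remainder): 56 × 14, A = 784 mm², y = 7 mm, Ī = 12 805 mm⁴.
Centroid: ȳ = ΣA·y / ΣA = 54.25 mm.
Transfer each piece to the centroidal x-axis using Ī + A·d² with d = y − 54.25:
  vertical leg: d = 18.25 mm → contributes +4 232 754 mm⁴
  horizontal leg (remainder): d = -47.25 mm → contributes +1 763 226 mm⁴
Total I = 5 995 980 mm⁴.
For the y-axis: x̄ = 16.75 mm.
Repeating about the centroidal y-axis gives I_y = 930 868 mm⁴.
Polar second moment: J = I_x + I_y = 6 926 848 mm⁴.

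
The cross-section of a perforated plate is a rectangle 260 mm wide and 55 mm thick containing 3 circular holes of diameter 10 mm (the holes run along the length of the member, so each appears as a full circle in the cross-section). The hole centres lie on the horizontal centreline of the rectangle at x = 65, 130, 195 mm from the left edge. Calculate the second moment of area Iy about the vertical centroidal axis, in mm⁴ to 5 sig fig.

Iy ≈ 7.9892 × 10⁷ mm⁴

Decompose the section into non-overlapping parts with the origin at the bottom-left of its bounding rectangle.
Plate: 260 × 55, A = 14 300 mm², x = 130 mm, Ī = 80 556 667 mm⁴.
Hole 1 (subtracted): ⌀10, A = 78.53982 mm², x = 65 mm, Ī = 490.8739 mm⁴.
Hole 2 (subtracted): ⌀10, A = 78.53982 mm², x = 130 mm, Ī = 490.8739 mm⁴.
Hole 3 (subtracted): ⌀10, A = 78.53982 mm², x = 195 mm, Ī = 490.8739 mm⁴.
By symmetry the centroid is at mid-width, x̄ = 130 mm.
Transfer each piece to the vertical centroidal axis using Ī + A·d² with d = x − 130:
  plate: d = 0 mm → contributes +80 556 667 mm⁴
  hole 1: d = -65 mm → contributes −332321.6 mm⁴
  hole 2: d = 0 mm → contributes −490.8739 mm⁴
  hole 3: d = 65 mm → contributes −332321.6 mm⁴
Total I = 79 891 533 mm⁴.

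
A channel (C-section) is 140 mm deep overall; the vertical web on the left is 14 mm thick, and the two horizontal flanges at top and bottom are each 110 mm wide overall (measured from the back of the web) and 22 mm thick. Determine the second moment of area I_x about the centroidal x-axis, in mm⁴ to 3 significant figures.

Break the section into simple shapes (no overlaps), measuring from the bottom-left corner of the bounding box.
Web: 14 × 140, A = 1 960 mm², y = 70 mm, Ī = 3 201 333 mm⁴.
Top flange (beyond web): 96 × 22, A = 2 112 mm², y = 129 mm, Ī = 85 184 mm⁴.
Bottom flange (beyond web): 96 × 22, A = 2 112 mm², y = 11 mm, Ī = 85 184 mm⁴.
By symmetry the centroid is at mid-height, ȳ = 70 mm.
Transfer each piece to the centroidal x-axis using Ī + A·d² with d = y − 70:
  web: d = 0 mm → contributes +3 201 333 mm⁴
  top flange (beyond web): d = 59 mm → contributes +7 437 056 mm⁴
  bottom flange (beyond web): d = -59 mm → contributes +7 437 056 mm⁴
Total I = 18 075 445 mm⁴.

I_x ≈ 1.81 × 10⁷ mm⁴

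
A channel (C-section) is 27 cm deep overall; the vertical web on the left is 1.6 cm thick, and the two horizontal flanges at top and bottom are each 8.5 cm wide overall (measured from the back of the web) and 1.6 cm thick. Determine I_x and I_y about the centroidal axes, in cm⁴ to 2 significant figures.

I_x ≈ 6200 cm⁴, I_y ≈ 360 cm⁴

Decompose the section into non-overlapping parts with the origin at the bottom-left of its bounding rectangle.
Web: 1.6 × 27, A = 43.2 cm², y = 13.5 cm, Ī = 2 624 cm⁴.
Top flange (beyond web): 6.9 × 1.6, A = 11.04 cm², y = 26.2 cm, Ī = 2.355 cm⁴.
Bottom flange (beyond web): 6.9 × 1.6, A = 11.04 cm², y = 0.8 cm, Ī = 2.355 cm⁴.
By symmetry the centroid is at mid-height, ȳ = 13.5 cm.
Transfer each piece to the centroidal x-axis using Ī + A·d² with d = y − 13.5:
  web: d = 0 cm → contributes +2 624 cm⁴
  top flange (beyond web): d = 12.7 cm → contributes +1 783 cm⁴
  bottom flange (beyond web): d = -12.7 cm → contributes +1 783 cm⁴
Total I = 6 190 cm⁴.
For the y-axis: x̄ = 2.238 cm.
Repeating about the centroidal y-axis gives I_y = 360.7 cm⁴.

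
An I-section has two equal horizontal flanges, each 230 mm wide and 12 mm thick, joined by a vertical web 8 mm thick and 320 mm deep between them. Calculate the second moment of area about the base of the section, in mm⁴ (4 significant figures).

Break the section into simple shapes (no overlaps), measuring from the bottom-left corner of the bounding box.
Bottom flange: 230 × 12, A = 2 760 mm², y = 6 mm, Ī = 33 120 mm⁴.
Web: 8 × 320, A = 2 560 mm², y = 172 mm, Ī = 21 845 333 mm⁴.
Top flange: 230 × 12, A = 2 760 mm², y = 338 mm, Ī = 33 120 mm⁴.
Transfer each piece to the bottom edge using Ī + A·d² with d = y − 0:
  bottom flange: d = 6 mm → contributes +132 480 mm⁴
  web: d = 172 mm → contributes +97 580 373 mm⁴
  top flange: d = 338 mm → contributes +315 346 560 mm⁴
Total I = 413 059 413 mm⁴.

I_base ≈ 4.131 × 10⁸ mm⁴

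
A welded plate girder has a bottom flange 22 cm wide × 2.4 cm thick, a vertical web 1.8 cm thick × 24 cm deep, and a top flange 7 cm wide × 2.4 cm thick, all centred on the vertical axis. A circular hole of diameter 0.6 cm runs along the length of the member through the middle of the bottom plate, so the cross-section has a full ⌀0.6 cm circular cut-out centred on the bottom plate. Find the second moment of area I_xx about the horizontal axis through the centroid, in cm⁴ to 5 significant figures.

I_xx ≈ 1.2209 × 10⁴ cm⁴

Break the section into simple shapes (no overlaps), measuring from the bottom-left corner of the bounding box.
Bottom plate: 22 × 2.4, A = 52.8 cm², y = 1.2 cm, Ī = 25.344 cm⁴.
Web plate: 1.8 × 24, A = 43.2 cm², y = 14.4 cm, Ī = 2073.6 cm⁴.
Top plate: 7 × 2.4, A = 16.8 cm², y = 27.6 cm, Ī = 8.064 cm⁴.
Hole (subtracted): ⌀0.6, A = 0.2827433 cm², y = 1.2 cm, Ī = 0.006361725 cm⁴.
Centroid: ȳ = ΣA·y / ΣA = 10.20982 cm.
Transfer each piece to the horizontal axis through the centroid using Ī + A·d² with d = y − 10.20982:
  bottom plate: d = -9.009818 cm → contributes +4311.48 cm⁴
  web plate: d = 4.190182 cm → contributes +2832.089 cm⁴
  top plate: d = 17.39018 cm → contributes +5088.694 cm⁴
  hole: d = -9.009818 cm → contributes −22.95857 cm⁴
Total I = 12209.3 cm⁴.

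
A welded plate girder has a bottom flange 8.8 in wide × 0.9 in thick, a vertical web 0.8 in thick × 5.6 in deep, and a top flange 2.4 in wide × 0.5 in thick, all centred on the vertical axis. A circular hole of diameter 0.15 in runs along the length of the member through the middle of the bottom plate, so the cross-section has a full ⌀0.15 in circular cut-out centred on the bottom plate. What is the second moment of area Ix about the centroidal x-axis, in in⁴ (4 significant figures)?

Ix ≈ 71.19 in⁴

Split into non-overlapping primitives; take the origin at the lower-left of the bounding box.
Bottom plate: 8.8 × 0.9, A = 7.92 in², y = 0.45 in, Ī = 0.5346 in⁴.
Web plate: 0.8 × 5.6, A = 4.48 in², y = 3.7 in, Ī = 11.7077 in⁴.
Top plate: 2.4 × 0.5, A = 1.2 in², y = 6.75 in, Ī = 0.025 in⁴.
Hole (subtracted): ⌀0.15, A = 0.0176715 in², y = 0.45 in, Ī = 0.0000248505 in⁴.
Centroid: ȳ = ΣA·y / ΣA = 2.07859 in.
Transfer each piece to the centroidal x-axis using Ī + A·d² with d = y − 2.07859:
  bottom plate: d = -1.62859 in → contributes +21.5408 in⁴
  web plate: d = 1.62141 in → contributes +23.4856 in⁴
  top plate: d = 4.67141 in → contributes +26.2115 in⁴
  hole: d = -1.62859 in → contributes −0.0468948 in⁴
Total I = 71.191 in⁴.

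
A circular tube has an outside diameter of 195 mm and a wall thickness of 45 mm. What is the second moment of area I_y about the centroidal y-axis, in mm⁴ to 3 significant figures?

Treat the section as a set of non-overlapping primitives; coordinates are from the bounding-box lower-left.
Outer circle: ⌀195, A = 29 865 mm², x = 97.5 mm, Ī = 70 975 481 mm⁴.
Bore (subtracted): ⌀105, A = 8 659 mm², x = 97.5 mm, Ī = 5 966 602 mm⁴.
By symmetry the centroid is at mid-width, x̄ = 97.5 mm.
All pieces are centred on the centroidal y-axis, so I = ΣĪ (holes subtracted) = 65 008 879 mm⁴.

I_y ≈ 6.50 × 10⁷ mm⁴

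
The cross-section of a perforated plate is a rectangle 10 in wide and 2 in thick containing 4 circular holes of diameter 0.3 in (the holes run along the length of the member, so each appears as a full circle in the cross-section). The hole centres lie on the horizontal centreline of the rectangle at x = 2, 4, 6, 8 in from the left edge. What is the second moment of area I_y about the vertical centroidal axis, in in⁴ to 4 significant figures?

Treat the section as a set of non-overlapping primitives; coordinates are from the bounding-box lower-left.
Plate: 10 × 2, A = 20 in², x = 5 in, Ī = 166.667 in⁴.
Hole 1 (subtracted): ⌀0.3, A = 0.0706858 in², x = 2 in, Ī = 0.000397608 in⁴.
Hole 2 (subtracted): ⌀0.3, A = 0.0706858 in², x = 4 in, Ī = 0.000397608 in⁴.
Hole 3 (subtracted): ⌀0.3, A = 0.0706858 in², x = 6 in, Ī = 0.000397608 in⁴.
Hole 4 (subtracted): ⌀0.3, A = 0.0706858 in², x = 8 in, Ī = 0.000397608 in⁴.
By symmetry the centroid is at mid-width, x̄ = 5 in.
Transfer each piece to the vertical centroidal axis using Ī + A·d² with d = x − 5:
  plate: d = 0 in → contributes +166.667 in⁴
  hole 1: d = -3 in → contributes −0.63657 in⁴
  hole 2: d = -1 in → contributes −0.0710834 in⁴
  hole 3: d = 1 in → contributes −0.0710834 in⁴
  hole 4: d = 3 in → contributes −0.63657 in⁴
Total I = 165.251 in⁴.

I_y ≈ 165.3 in⁴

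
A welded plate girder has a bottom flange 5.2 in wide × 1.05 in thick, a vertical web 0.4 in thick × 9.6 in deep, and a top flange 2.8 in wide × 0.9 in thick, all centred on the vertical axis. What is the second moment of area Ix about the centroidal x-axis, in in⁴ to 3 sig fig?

Ix ≈ 233 in⁴

Split into non-overlapping primitives; take the origin at the lower-left of the bounding box.
Bottom plate: 5.2 × 1.05, A = 5.46 in², y = 0.525 in, Ī = 0.50164 in⁴.
Web plate: 0.4 × 9.6, A = 3.84 in², y = 5.85 in, Ī = 29.491 in⁴.
Top plate: 2.8 × 0.9, A = 2.52 in², y = 11.1 in, Ī = 0.1701 in⁴.
Centroid: ȳ = ΣA·y / ΣA = 4.5095 in.
Transfer each piece to the centroidal x-axis using Ī + A·d² with d = y − 4.5095:
  bottom plate: d = -3.9845 in → contributes +87.187 in⁴
  web plate: d = 1.3405 in → contributes +36.391 in⁴
  top plate: d = 6.5905 in → contributes +109.62 in⁴
Total I = 233.2 in⁴.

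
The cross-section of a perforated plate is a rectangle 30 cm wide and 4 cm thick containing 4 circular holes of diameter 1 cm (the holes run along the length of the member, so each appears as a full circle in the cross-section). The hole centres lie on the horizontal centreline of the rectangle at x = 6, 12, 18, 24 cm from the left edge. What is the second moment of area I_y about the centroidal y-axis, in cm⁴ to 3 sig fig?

I_y ≈ 8860 cm⁴

Treat the section as a set of non-overlapping primitives; coordinates are from the bounding-box lower-left.
Plate: 30 × 4, A = 120 cm², x = 15 cm, Ī = 9 000 cm⁴.
Hole 1 (subtracted): ⌀1, A = 0.7854 cm², x = 6 cm, Ī = 0.049087 cm⁴.
Hole 2 (subtracted): ⌀1, A = 0.7854 cm², x = 12 cm, Ī = 0.049087 cm⁴.
Hole 3 (subtracted): ⌀1, A = 0.7854 cm², x = 18 cm, Ī = 0.049087 cm⁴.
Hole 4 (subtracted): ⌀1, A = 0.7854 cm², x = 24 cm, Ī = 0.049087 cm⁴.
By symmetry the centroid is at mid-width, x̄ = 15 cm.
Transfer each piece to the centroidal y-axis using Ī + A·d² with d = x − 15:
  plate: d = 0 cm → contributes +9 000 cm⁴
  hole 1: d = -9 cm → contributes −63.666 cm⁴
  hole 2: d = -3 cm → contributes −7.1177 cm⁴
  hole 3: d = 3 cm → contributes −7.1177 cm⁴
  hole 4: d = 9 cm → contributes −63.666 cm⁴
Total I = 8858.4 cm⁴.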